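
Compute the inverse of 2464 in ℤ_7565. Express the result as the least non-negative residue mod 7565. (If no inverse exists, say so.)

4504

Run Euclid on (7565, 2464):
7565 = 3*2464 + 173
2464 = 14*173 + 42
173 = 4*42 + 5
42 = 8*5 + 2
5 = 2*2 + 1
2 = 2*1 + 0
The gcd is 1. Working backward:
1 = 5 − 2·2
1 = −2·42 + 17·5
1 = 17·173 − 70·42
1 = −70·2464 + 997·173
1 = 997·7565 − 3061·2464
Hence 2464⁻¹ ≡ -3061 ≡ 4504 (mod 7565).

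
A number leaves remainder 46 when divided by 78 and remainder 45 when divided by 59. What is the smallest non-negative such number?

2464

Write x = 46 + 78·k. Then 78·k ≡ 45 − 46 ≡ 58 (mod 59).
Need 78⁻¹ mod 59. Extended Euclid on (59, 19):
59 = 3·19 + 2
19 = 9·2 + 1
2 = 2·1 + 0
Back-substitute:
1 = 19 − 9·2
1 = −9·59 + 28·19
78⁻¹ ≡ 28 (mod 59), so k ≡ 28·58 ≡ 31 (mod 59).
x = 46 + 78·31 = 2464.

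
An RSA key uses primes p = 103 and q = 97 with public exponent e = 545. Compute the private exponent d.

3809

φ(n) = (p−1)(q−1) = 102·96 = 9792.
Need d with 545·d ≡ 1 (mod 9792). Apply the extended Euclidean algorithm:
9792 = 17*545 + 527
545 = 1*527 + 18
527 = 29*18 + 5
18 = 3*5 + 3
5 = 1*3 + 2
3 = 1*2 + 1
2 = 2*1 + 0
Back-substitute:
1 = 3 − 2
1 = −5 + 2·3
1 = 2·18 − 7·5
1 = −7·527 + 205·18
1 = 205·545 − 212·527
1 = −212·9792 + 3809·545
So 545·3809 ≡ 1 (mod 9792), hence d = 3809.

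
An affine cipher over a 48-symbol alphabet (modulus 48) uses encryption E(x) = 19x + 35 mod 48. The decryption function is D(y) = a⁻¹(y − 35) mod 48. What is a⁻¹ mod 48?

43

Extended Euclidean algorithm:
48 = 2·19 + 10
19 = 1·10 + 9
10 = 1·9 + 1
9 = 9·1 + 0
Since gcd(19, 48) = 1, back-substitute to write 1 as a combination:
1 = 10 − 9
1 = −19 + 2·10
1 = 2·48 − 5·19
So 19·(-5) ≡ 1 (mod 48), and -5 ≡ 43 (mod 48).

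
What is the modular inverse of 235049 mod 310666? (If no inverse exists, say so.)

261061

Extended Euclidean algorithm:
310666 = 1×235049 + 75617
235049 = 3×75617 + 8198
75617 = 9×8198 + 1835
8198 = 4×1835 + 858
1835 = 2×858 + 119
858 = 7×119 + 25
119 = 4×25 + 19
25 = 1×19 + 6
19 = 3×6 + 1
6 = 6×1 + 0
gcd = 1, so the inverse exists. Back-substitute:
1 = 19 − 3·6
1 = −3·25 + 4·19
1 = 4·119 − 19·25
1 = −19·858 + 137·119
1 = 137·1835 − 293·858
1 = −293·8198 + 1309·1835
1 = 1309·75617 − 12074·8198
1 = −12074·235049 + 37531·75617
1 = 37531·310666 − 49605·235049
Hence 235049⁻¹ ≡ -49605 ≡ 261061 (mod 310666).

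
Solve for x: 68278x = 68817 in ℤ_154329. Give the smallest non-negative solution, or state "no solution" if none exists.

First find gcd(68278, 154329):
154329 = 2×68278 + 17773
68278 = 3×17773 + 14959
17773 = 1×14959 + 2814
14959 = 5×2814 + 889
2814 = 3×889 + 147
889 = 6×147 + 7
147 = 21×7 + 0
gcd = 7 and 7 | 68817, so solutions exist. Divide through by 7: 9754x ≡ 9831 (mod 22047).
Now find 9754⁻¹ mod 22047:
22047 = 2*9754 + 2539
9754 = 3*2539 + 2137
2539 = 1*2137 + 402
2137 = 5*402 + 127
402 = 3*127 + 21
127 = 6*21 + 1
21 = 21*1 + 0
Back-substitute:
1 = 127 − 6·21
1 = −6·402 + 19·127
1 = 19·2137 − 101·402
1 = −101·2539 + 120·2137
1 = 120·9754 − 461·2539
1 = −461·22047 + 1042·9754
So 9754⁻¹ ≡ 1042 (mod 22047).
Then x ≡ 1042·9831 ≡ 14094 (mod 22047); the smallest non-negative solution is x = 14094.

14094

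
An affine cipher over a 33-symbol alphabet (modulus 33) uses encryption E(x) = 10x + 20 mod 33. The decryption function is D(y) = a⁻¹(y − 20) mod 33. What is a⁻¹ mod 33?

gcd(33, 10) by repeated division:
33 = 3·10 + 3
10 = 3·3 + 1
3 = 3·1 + 0
The gcd is 1. Working backward:
1 = 10 − 3·3
1 = −3·33 + 10·10
So 10·10 ≡ 1 (mod 33).

10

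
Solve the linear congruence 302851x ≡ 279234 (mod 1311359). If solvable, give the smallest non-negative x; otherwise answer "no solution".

355186

First find gcd(302851, 1311359):
1311359 = 4*302851 + 99955
302851 = 3*99955 + 2986
99955 = 33*2986 + 1417
2986 = 2*1417 + 152
1417 = 9*152 + 49
152 = 3*49 + 5
49 = 9*5 + 4
5 = 1*4 + 1
4 = 4*1 + 0
gcd = 1, so a unique solution mod 1311359 exists.
Back-substitute for the Bézout coefficients:
1 = 5 − 4
1 = −49 + 10·5
1 = 10·152 − 31·49
1 = −31·1417 + 289·152
1 = 289·2986 − 609·1417
1 = −609·99955 + 20386·2986
1 = 20386·302851 − 61767·99955
1 = −61767·1311359 + 267454·302851
So 302851·(267454) ≡ 1 (mod 1311359), giving 302851⁻¹ ≡ 267454.
x ≡ 302851⁻¹·279234 ≡ 267454·279234 ≡ 355186 (mod 1311359).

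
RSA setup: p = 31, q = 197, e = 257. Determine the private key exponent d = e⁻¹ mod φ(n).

φ(n) = (p−1)(q−1) = 30·196 = 5880.
Need d with 257·d ≡ 1 (mod 5880). Apply the extended Euclidean algorithm:
5880 = 22*257 + 226
257 = 1*226 + 31
226 = 7*31 + 9
31 = 3*9 + 4
9 = 2*4 + 1
4 = 4*1 + 0
Back-substitute:
1 = 9 − 2·4
1 = −2·31 + 7·9
1 = 7·226 − 51·31
1 = −51·257 + 58·226
1 = 58·5880 − 1327·257
So 257·(-1327) ≡ 1 (mod 5880), hence d ≡ -1327 ≡ 4553 (mod 5880).

4553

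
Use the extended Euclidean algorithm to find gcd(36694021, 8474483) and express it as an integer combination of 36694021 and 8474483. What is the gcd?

1

Apply Euclid's algorithm to 36694021 and 8474483:
36694021 = 4·8474483 + 2796089
8474483 = 3·2796089 + 86216
2796089 = 32·86216 + 37177
86216 = 2·37177 + 11862
37177 = 3·11862 + 1591
11862 = 7·1591 + 725
1591 = 2·725 + 141
725 = 5·141 + 20
141 = 7·20 + 1
20 = 20·1 + 0
gcd(36694021, 8474483) = 1.
Express as a combination:
1 = 141 − 7·20
1 = −7·725 + 36·141
1 = 36·1591 − 79·725
1 = −79·11862 + 589·1591
1 = 589·37177 − 1846·11862
1 = −1846·86216 + 4281·37177
1 = 4281·2796089 − 138838·86216
1 = −138838·8474483 + 420795·2796089
1 = 420795·36694021 − 1822018·8474483
So 1 = (420795)·36694021 + (-1822018)·8474483.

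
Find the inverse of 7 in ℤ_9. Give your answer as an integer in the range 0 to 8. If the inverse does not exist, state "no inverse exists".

4

Apply the Euclidean algorithm to 9 and 7:
9 = 1*7 + 2
7 = 3*2 + 1
2 = 2*1 + 0
The gcd is 1. Working backward:
1 = 7 − 3·2
1 = −3·9 + 4·7
So 7·4 ≡ 1 (mod 9).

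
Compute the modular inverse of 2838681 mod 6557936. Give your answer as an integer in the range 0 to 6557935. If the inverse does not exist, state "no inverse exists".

6070217

Apply the Euclidean algorithm to 6557936 and 2838681:
6557936 = 2*2838681 + 880574
2838681 = 3*880574 + 196959
880574 = 4*196959 + 92738
196959 = 2*92738 + 11483
92738 = 8*11483 + 874
11483 = 13*874 + 121
874 = 7*121 + 27
121 = 4*27 + 13
27 = 2*13 + 1
13 = 13*1 + 0
The gcd is 1. Working backward:
1 = 27 − 2·13
1 = −2·121 + 9·27
1 = 9·874 − 65·121
1 = −65·11483 + 854·874
1 = 854·92738 − 6897·11483
1 = −6897·196959 + 14648·92738
1 = 14648·880574 − 65489·196959
1 = −65489·2838681 + 211115·880574
1 = 211115·6557936 − 487719·2838681
So 2838681·(-487719) ≡ 1 (mod 6557936), and -487719 ≡ 6070217 (mod 6557936).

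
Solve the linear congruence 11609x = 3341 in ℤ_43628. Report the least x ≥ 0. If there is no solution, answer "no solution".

First find gcd(11609, 43628):
43628 = 3*11609 + 8801
11609 = 1*8801 + 2808
8801 = 3*2808 + 377
2808 = 7*377 + 169
377 = 2*169 + 39
169 = 4*39 + 13
39 = 3*13 + 0
gcd = 13 and 13 | 3341, so solutions exist. Divide through by 13: 893x ≡ 257 (mod 3356).
Now find 893⁻¹ mod 3356:
3356 = 3×893 + 677
893 = 1×677 + 216
677 = 3×216 + 29
216 = 7×29 + 13
29 = 2×13 + 3
13 = 4×3 + 1
3 = 3×1 + 0
Back-substitute:
1 = 13 − 4·3
1 = −4·29 + 9·13
1 = 9·216 − 67·29
1 = −67·677 + 210·216
1 = 210·893 − 277·677
1 = −277·3356 + 1041·893
So 893⁻¹ ≡ 1041 (mod 3356).
Then x ≡ 1041·257 ≡ 2413 (mod 3356); the smallest non-negative solution is x = 2413.

2413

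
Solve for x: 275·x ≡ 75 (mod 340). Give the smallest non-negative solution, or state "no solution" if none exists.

25

First find gcd(275, 340):
340 = 1·275 + 65
275 = 4·65 + 15
65 = 4·15 + 5
15 = 3·5 + 0
gcd = 5 and 5 | 75, so solutions exist. Divide through by 5: 55x ≡ 15 (mod 68).
Now find 55⁻¹ mod 68:
68 = 1·55 + 13
55 = 4·13 + 3
13 = 4·3 + 1
3 = 3·1 + 0
Back-substitute:
1 = 13 − 4·3
1 = −4·55 + 17·13
1 = 17·68 − 21·55
So 55·(-21) ≡ 1 (mod 68), i.e. 55⁻¹ ≡ 47.
Then x ≡ 47·15 ≡ 25 (mod 68); the smallest non-negative solution is x = 25.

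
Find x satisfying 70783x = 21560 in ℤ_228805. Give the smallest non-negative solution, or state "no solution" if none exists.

First find gcd(70783, 228805):
228805 = 3·70783 + 16456
70783 = 4·16456 + 4959
16456 = 3·4959 + 1579
4959 = 3·1579 + 222
1579 = 7·222 + 25
222 = 8·25 + 22
25 = 1·22 + 3
22 = 7·3 + 1
3 = 3·1 + 0
gcd = 1, so a unique solution mod 228805 exists.
Back-substitute for the Bézout coefficients:
1 = 22 − 7·3
1 = −7·25 + 8·22
1 = 8·222 − 71·25
1 = −71·1579 + 505·222
1 = 505·4959 − 1586·1579
1 = −1586·16456 + 5263·4959
1 = 5263·70783 − 22638·16456
1 = −22638·228805 + 73177·70783
So 70783·(73177) ≡ 1 (mod 228805), giving 70783⁻¹ ≡ 73177.
x ≡ 70783⁻¹·21560 ≡ 73177·21560 ≡ 85645 (mod 228805).

85645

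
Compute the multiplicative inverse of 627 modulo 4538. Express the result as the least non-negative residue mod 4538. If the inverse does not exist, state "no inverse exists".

3807

Apply the Euclidean algorithm to 4538 and 627:
4538 = 7·627 + 149
627 = 4·149 + 31
149 = 4·31 + 25
31 = 1·25 + 6
25 = 4·6 + 1
6 = 6·1 + 0
The gcd is 1. Working backward:
1 = 25 − 4·6
1 = −4·31 + 5·25
1 = 5·149 − 24·31
1 = −24·627 + 101·149
1 = 101·4538 − 731·627
Hence 627⁻¹ ≡ -731 ≡ 3807 (mod 4538).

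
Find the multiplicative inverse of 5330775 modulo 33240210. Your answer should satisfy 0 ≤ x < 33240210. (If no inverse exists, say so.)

Euclidean algorithm on 33240210, 5330775:
33240210 = 6*5330775 + 1255560
5330775 = 4*1255560 + 308535
1255560 = 4*308535 + 21420
308535 = 14*21420 + 8655
21420 = 2*8655 + 4110
8655 = 2*4110 + 435
4110 = 9*435 + 195
435 = 2*195 + 45
195 = 4*45 + 15
45 = 3*15 + 0
The gcd is 15, not 1, hence no inverse exists.

no inverse exists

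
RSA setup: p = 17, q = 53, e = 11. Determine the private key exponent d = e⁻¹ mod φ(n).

φ(n) = (p−1)(q−1) = 16·52 = 832.
Need d with 11·d ≡ 1 (mod 832). Apply the extended Euclidean algorithm:
832 = 75·11 + 7
11 = 1·7 + 4
7 = 1·4 + 3
4 = 1·3 + 1
3 = 3·1 + 0
Back-substitute:
1 = 4 − 3
1 = −7 + 2·4
1 = 2·11 − 3·7
1 = −3·832 + 227·11
So 11·227 ≡ 1 (mod 832), hence d = 227.

227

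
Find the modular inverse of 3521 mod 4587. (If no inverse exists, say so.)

4445

Run Euclid on (4587, 3521):
4587 = 1×3521 + 1066
3521 = 3×1066 + 323
1066 = 3×323 + 97
323 = 3×97 + 32
97 = 3×32 + 1
32 = 32×1 + 0
Since gcd(3521, 4587) = 1, back-substitute to write 1 as a combination:
1 = 97 − 3·32
1 = −3·323 + 10·97
1 = 10·1066 − 33·323
1 = −33·3521 + 109·1066
1 = 109·4587 − 142·3521
So 3521·(-142) ≡ 1 (mod 4587), and -142 ≡ 4445 (mod 4587).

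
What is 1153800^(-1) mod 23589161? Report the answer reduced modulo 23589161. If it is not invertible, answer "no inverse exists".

Extended Euclidean algorithm:
23589161 = 20*1153800 + 513161
1153800 = 2*513161 + 127478
513161 = 4*127478 + 3249
127478 = 39*3249 + 767
3249 = 4*767 + 181
767 = 4*181 + 43
181 = 4*43 + 9
43 = 4*9 + 7
9 = 1*7 + 2
7 = 3*2 + 1
2 = 2*1 + 0
The gcd is 1. Working backward:
1 = 7 − 3·2
1 = −3·9 + 4·7
1 = 4·43 − 19·9
1 = −19·181 + 80·43
1 = 80·767 − 339·181
1 = −339·3249 + 1436·767
1 = 1436·127478 − 56343·3249
1 = −56343·513161 + 226808·127478
1 = 226808·1153800 − 509959·513161
1 = −509959·23589161 + 10425988·1153800
So 1153800·10425988 ≡ 1 (mod 23589161).

10425988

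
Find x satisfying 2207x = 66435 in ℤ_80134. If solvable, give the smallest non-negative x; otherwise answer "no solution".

49955

First find gcd(2207, 80134):
80134 = 36·2207 + 682
2207 = 3·682 + 161
682 = 4·161 + 38
161 = 4·38 + 9
38 = 4·9 + 2
9 = 4·2 + 1
2 = 2·1 + 0
gcd = 1, so a unique solution mod 80134 exists.
Back-substitute for the Bézout coefficients:
1 = 9 − 4·2
1 = −4·38 + 17·9
1 = 17·161 − 72·38
1 = −72·682 + 305·161
1 = 305·2207 − 987·682
1 = −987·80134 + 35837·2207
So 2207·(35837) ≡ 1 (mod 80134), giving 2207⁻¹ ≡ 35837.
x ≡ 2207⁻¹·66435 ≡ 35837·66435 ≡ 49955 (mod 80134).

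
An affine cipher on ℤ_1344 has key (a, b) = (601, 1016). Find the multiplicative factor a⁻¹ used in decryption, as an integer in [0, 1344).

937

Extended Euclidean algorithm:
1344 = 2*601 + 142
601 = 4*142 + 33
142 = 4*33 + 10
33 = 3*10 + 3
10 = 3*3 + 1
3 = 3*1 + 0
gcd = 1, so the inverse exists. Back-substitute:
1 = 10 − 3·3
1 = −3·33 + 10·10
1 = 10·142 − 43·33
1 = −43·601 + 182·142
1 = 182·1344 − 407·601
Thus 601·(-407) ≡ 1 (mod 1344); reducing, -407 mod 1344 = 937.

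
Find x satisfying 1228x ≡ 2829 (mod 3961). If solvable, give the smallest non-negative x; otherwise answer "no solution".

First find gcd(1228, 3961):
3961 = 3·1228 + 277
1228 = 4·277 + 120
277 = 2·120 + 37
120 = 3·37 + 9
37 = 4·9 + 1
9 = 9·1 + 0
gcd = 1, so a unique solution mod 3961 exists.
Back-substitute for the Bézout coefficients:
1 = 37 − 4·9
1 = −4·120 + 13·37
1 = 13·277 − 30·120
1 = −30·1228 + 133·277
1 = 133·3961 − 429·1228
So 1228·(-429) ≡ 1 (mod 3961), giving 1228⁻¹ ≡ 3532.
x ≡ 1228⁻¹·2829 ≡ 3532·2829 ≡ 2386 (mod 3961).

2386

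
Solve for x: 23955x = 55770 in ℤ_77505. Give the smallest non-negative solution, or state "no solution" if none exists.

First find gcd(23955, 77505):
77505 = 3·23955 + 5640
23955 = 4·5640 + 1395
5640 = 4·1395 + 60
1395 = 23·60 + 15
60 = 4·15 + 0
gcd = 15 and 15 | 55770, so solutions exist. Divide through by 15: 1597x ≡ 3718 (mod 5167).
Now find 1597⁻¹ mod 5167:
5167 = 3·1597 + 376
1597 = 4·376 + 93
376 = 4·93 + 4
93 = 23·4 + 1
4 = 4·1 + 0
Back-substitute:
1 = 93 − 23·4
1 = −23·376 + 93·93
1 = 93·1597 − 395·376
1 = −395·5167 + 1278·1597
So 1597⁻¹ ≡ 1278 (mod 5167).
Then x ≡ 1278·3718 ≡ 3131 (mod 5167); the smallest non-negative solution is x = 3131.

3131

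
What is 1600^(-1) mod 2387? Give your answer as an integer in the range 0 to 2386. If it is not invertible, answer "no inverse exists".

gcd(2387, 1600) by repeated division:
2387 = 1·1600 + 787
1600 = 2·787 + 26
787 = 30·26 + 7
26 = 3·7 + 5
7 = 1·5 + 2
5 = 2·2 + 1
2 = 2·1 + 0
Since gcd(1600, 2387) = 1, back-substitute to write 1 as a combination:
1 = 5 − 2·2
1 = −2·7 + 3·5
1 = 3·26 − 11·7
1 = −11·787 + 333·26
1 = 333·1600 − 677·787
1 = −677·2387 + 1010·1600
So 1600·1010 ≡ 1 (mod 2387).

1010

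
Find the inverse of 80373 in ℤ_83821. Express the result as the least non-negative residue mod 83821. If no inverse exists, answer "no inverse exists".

35128

Extended Euclidean algorithm:
83821 = 1×80373 + 3448
80373 = 23×3448 + 1069
3448 = 3×1069 + 241
1069 = 4×241 + 105
241 = 2×105 + 31
105 = 3×31 + 12
31 = 2×12 + 7
12 = 1×7 + 5
7 = 1×5 + 2
5 = 2×2 + 1
2 = 2×1 + 0
The gcd is 1. Working backward:
1 = 5 − 2·2
1 = −2·7 + 3·5
1 = 3·12 − 5·7
1 = −5·31 + 13·12
1 = 13·105 − 44·31
1 = −44·241 + 101·105
1 = 101·1069 − 448·241
1 = −448·3448 + 1445·1069
1 = 1445·80373 − 33683·3448
1 = −33683·83821 + 35128·80373
So 80373·35128 ≡ 1 (mod 83821).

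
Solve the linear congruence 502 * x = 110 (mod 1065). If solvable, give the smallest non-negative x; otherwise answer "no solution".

590

First find gcd(502, 1065):
1065 = 2·502 + 61
502 = 8·61 + 14
61 = 4·14 + 5
14 = 2·5 + 4
5 = 1·4 + 1
4 = 4·1 + 0
gcd = 1, so a unique solution mod 1065 exists.
Back-substitute for the Bézout coefficients:
1 = 5 − 4
1 = −14 + 3·5
1 = 3·61 − 13·14
1 = −13·502 + 107·61
1 = 107·1065 − 227·502
So 502·(-227) ≡ 1 (mod 1065), giving 502⁻¹ ≡ 838.
x ≡ 502⁻¹·110 ≡ 838·110 ≡ 590 (mod 1065).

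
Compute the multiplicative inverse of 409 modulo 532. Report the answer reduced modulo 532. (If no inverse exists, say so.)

173

Run Euclid on (532, 409):
532 = 1*409 + 123
409 = 3*123 + 40
123 = 3*40 + 3
40 = 13*3 + 1
3 = 3*1 + 0
Since gcd(409, 532) = 1, back-substitute to write 1 as a combination:
1 = 40 − 13·3
1 = −13·123 + 40·40
1 = 40·409 − 133·123
1 = −133·532 + 173·409
So 409·173 ≡ 1 (mod 532).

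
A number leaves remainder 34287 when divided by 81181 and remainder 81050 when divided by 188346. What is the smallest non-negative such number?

60351770

Write x = 34287 + 81181·k. Then 81181·k ≡ 81050 − 34287 ≡ 46763 (mod 188346).
Need 81181⁻¹ mod 188346. Extended Euclid on (188346, 81181):
188346 = 2*81181 + 25984
81181 = 3*25984 + 3229
25984 = 8*3229 + 152
3229 = 21*152 + 37
152 = 4*37 + 4
37 = 9*4 + 1
4 = 4*1 + 0
Back-substitute:
1 = 37 − 9·4
1 = −9·152 + 37·37
1 = 37·3229 − 786·152
1 = −786·25984 + 6325·3229
1 = 6325·81181 − 19761·25984
1 = −19761·188346 + 45847·81181
81181⁻¹ ≡ 45847 (mod 188346), so k ≡ 45847·46763 ≡ 743 (mod 188346).
x = 34287 + 81181·743 = 60351770.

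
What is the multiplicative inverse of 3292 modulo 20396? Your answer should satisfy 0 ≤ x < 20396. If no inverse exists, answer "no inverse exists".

no inverse exists

Compute gcd(3292, 20396):
20396 = 6×3292 + 644
3292 = 5×644 + 72
644 = 8×72 + 68
72 = 1×68 + 4
68 = 17×4 + 0
gcd(3292, 20396) = 4 ≠ 1, so 3292 has no multiplicative inverse modulo 20396.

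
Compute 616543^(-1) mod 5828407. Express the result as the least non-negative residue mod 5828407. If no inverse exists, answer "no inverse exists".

Extended Euclidean algorithm:
5828407 = 9*616543 + 279520
616543 = 2*279520 + 57503
279520 = 4*57503 + 49508
57503 = 1*49508 + 7995
49508 = 6*7995 + 1538
7995 = 5*1538 + 305
1538 = 5*305 + 13
305 = 23*13 + 6
13 = 2*6 + 1
6 = 6*1 + 0
Since gcd(616543, 5828407) = 1, back-substitute to write 1 as a combination:
1 = 13 − 2·6
1 = −2·305 + 47·13
1 = 47·1538 − 237·305
1 = −237·7995 + 1232·1538
1 = 1232·49508 − 7629·7995
1 = −7629·57503 + 8861·49508
1 = 8861·279520 − 43073·57503
1 = −43073·616543 + 95007·279520
1 = 95007·5828407 − 898136·616543
Hence 616543⁻¹ ≡ -898136 ≡ 4930271 (mod 5828407).

4930271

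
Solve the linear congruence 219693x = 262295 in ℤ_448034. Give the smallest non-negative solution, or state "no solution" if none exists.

290633

First find gcd(219693, 448034):
448034 = 2*219693 + 8648
219693 = 25*8648 + 3493
8648 = 2*3493 + 1662
3493 = 2*1662 + 169
1662 = 9*169 + 141
169 = 1*141 + 28
141 = 5*28 + 1
28 = 28*1 + 0
gcd = 1, so a unique solution mod 448034 exists.
Back-substitute for the Bézout coefficients:
1 = 141 − 5·28
1 = −5·169 + 6·141
1 = 6·1662 − 59·169
1 = −59·3493 + 124·1662
1 = 124·8648 − 307·3493
1 = −307·219693 + 7799·8648
1 = 7799·448034 − 15905·219693
So 219693·(-15905) ≡ 1 (mod 448034), giving 219693⁻¹ ≡ 432129.
x ≡ 219693⁻¹·262295 ≡ 432129·262295 ≡ 290633 (mod 448034).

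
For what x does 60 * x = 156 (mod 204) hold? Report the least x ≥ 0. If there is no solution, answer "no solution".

First find gcd(60, 204):
204 = 3·60 + 24
60 = 2·24 + 12
24 = 2·12 + 0
gcd = 12 and 12 | 156, so solutions exist. Divide through by 12: 5x ≡ 13 (mod 17).
Now find 5⁻¹ mod 17:
17 = 3·5 + 2
5 = 2·2 + 1
2 = 2·1 + 0
Back-substitute:
1 = 5 − 2·2
1 = −2·17 + 7·5
So 5⁻¹ ≡ 7 (mod 17).
Then x ≡ 7·13 ≡ 6 (mod 17); the smallest non-negative solution is x = 6.

6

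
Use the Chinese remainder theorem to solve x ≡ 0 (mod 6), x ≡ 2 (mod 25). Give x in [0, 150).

Write x = 0 + 6·k. Then 6·k ≡ 2 − 0 ≡ 2 (mod 25).
Need 6⁻¹ mod 25. Extended Euclid on (25, 6):
25 = 4×6 + 1
6 = 6×1 + 0
Back-substitute:
1 = 25 − 4·6
6⁻¹ ≡ 21 (mod 25), so k ≡ 21·2 ≡ 17 (mod 25).
x = 0 + 6·17 = 102.

102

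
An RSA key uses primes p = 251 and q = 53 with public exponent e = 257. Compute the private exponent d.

φ(n) = (p−1)(q−1) = 250·52 = 13000.
Need d with 257·d ≡ 1 (mod 13000). Apply the extended Euclidean algorithm:
13000 = 50·257 + 150
257 = 1·150 + 107
150 = 1·107 + 43
107 = 2·43 + 21
43 = 2·21 + 1
21 = 21·1 + 0
Back-substitute:
1 = 43 − 2·21
1 = −2·107 + 5·43
1 = 5·150 − 7·107
1 = −7·257 + 12·150
1 = 12·13000 − 607·257
So 257·(-607) ≡ 1 (mod 13000), hence d ≡ -607 ≡ 12393 (mod 13000).

12393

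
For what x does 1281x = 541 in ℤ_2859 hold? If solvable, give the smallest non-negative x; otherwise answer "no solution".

no solution

gcd(1281, 2859):
2859 = 2·1281 + 297
1281 = 4·297 + 93
297 = 3·93 + 18
93 = 5·18 + 3
18 = 6·3 + 0
gcd = 3, but 3 ∤ 541, so the congruence has no solution.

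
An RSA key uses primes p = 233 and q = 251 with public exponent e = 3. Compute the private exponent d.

φ(n) = (p−1)(q−1) = 232·250 = 58000.
Need d with 3·d ≡ 1 (mod 58000). Apply the extended Euclidean algorithm:
58000 = 19333·3 + 1
3 = 3·1 + 0
Back-substitute:
1 = 58000 − 19333·3
So 3·(-19333) ≡ 1 (mod 58000), hence d ≡ -19333 ≡ 38667 (mod 58000).

38667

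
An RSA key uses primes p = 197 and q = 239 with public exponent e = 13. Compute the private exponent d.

10765

φ(n) = (p−1)(q−1) = 196·238 = 46648.
Need d with 13·d ≡ 1 (mod 46648). Apply the extended Euclidean algorithm:
46648 = 3588·13 + 4
13 = 3·4 + 1
4 = 4·1 + 0
Back-substitute:
1 = 13 − 3·4
1 = −3·46648 + 10765·13
So 13·10765 ≡ 1 (mod 46648), hence d = 10765.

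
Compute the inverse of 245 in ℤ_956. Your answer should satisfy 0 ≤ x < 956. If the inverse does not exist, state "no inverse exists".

Run Euclid on (956, 245):
956 = 3×245 + 221
245 = 1×221 + 24
221 = 9×24 + 5
24 = 4×5 + 4
5 = 1×4 + 1
4 = 4×1 + 0
gcd = 1, so the inverse exists. Back-substitute:
1 = 5 − 4
1 = −24 + 5·5
1 = 5·221 − 46·24
1 = −46·245 + 51·221
1 = 51·956 − 199·245
Thus 245·(-199) ≡ 1 (mod 956); reducing, -199 mod 956 = 757.

757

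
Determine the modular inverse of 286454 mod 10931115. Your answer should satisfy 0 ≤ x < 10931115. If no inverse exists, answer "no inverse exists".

2707574

gcd(10931115, 286454) by repeated division:
10931115 = 38·286454 + 45863
286454 = 6·45863 + 11276
45863 = 4·11276 + 759
11276 = 14·759 + 650
759 = 1·650 + 109
650 = 5·109 + 105
109 = 1·105 + 4
105 = 26·4 + 1
4 = 4·1 + 0
gcd = 1, so the inverse exists. Back-substitute:
1 = 105 − 26·4
1 = −26·109 + 27·105
1 = 27·650 − 161·109
1 = −161·759 + 188·650
1 = 188·11276 − 2793·759
1 = −2793·45863 + 11360·11276
1 = 11360·286454 − 70953·45863
1 = −70953·10931115 + 2707574·286454
So 286454·2707574 ≡ 1 (mod 10931115).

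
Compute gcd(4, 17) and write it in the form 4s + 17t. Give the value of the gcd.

Apply Euclid's algorithm to 17 and 4:
17 = 4*4 + 1
4 = 4*1 + 0
gcd(4, 17) = 1.
Express as a combination:
1 = 17 − 4·4
So 1 = (1)·17 + (-4)·4.

1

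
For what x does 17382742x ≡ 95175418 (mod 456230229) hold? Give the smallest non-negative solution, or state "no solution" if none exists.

266404

First find gcd(17382742, 456230229):
456230229 = 26*17382742 + 4278937
17382742 = 4*4278937 + 266994
4278937 = 16*266994 + 7033
266994 = 37*7033 + 6773
7033 = 1*6773 + 260
6773 = 26*260 + 13
260 = 20*13 + 0
gcd = 13 and 13 | 95175418, so solutions exist. Divide through by 13: 1337134x ≡ 7321186 (mod 35094633).
Now find 1337134⁻¹ mod 35094633:
35094633 = 26*1337134 + 329149
1337134 = 4*329149 + 20538
329149 = 16*20538 + 541
20538 = 37*541 + 521
541 = 1*521 + 20
521 = 26*20 + 1
20 = 20*1 + 0
Back-substitute:
1 = 521 − 26·20
1 = −26·541 + 27·521
1 = 27·20538 − 1025·541
1 = −1025·329149 + 16427·20538
1 = 16427·1337134 − 66733·329149
1 = −66733·35094633 + 1751485·1337134
So 1337134⁻¹ ≡ 1751485 (mod 35094633).
Then x ≡ 1751485·7321186 ≡ 266404 (mod 35094633); the smallest non-negative solution is x = 266404.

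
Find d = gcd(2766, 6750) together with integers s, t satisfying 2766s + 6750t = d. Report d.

Euclidean algorithm:
6750 = 2×2766 + 1218
2766 = 2×1218 + 330
1218 = 3×330 + 228
330 = 1×228 + 102
228 = 2×102 + 24
102 = 4×24 + 6
24 = 4×6 + 0
gcd(2766, 6750) = 6.
Working backward:
6 = 102 − 4·24
6 = −4·228 + 9·102
6 = 9·330 − 13·228
6 = −13·1218 + 48·330
6 = 48·2766 − 109·1218
6 = −109·6750 + 266·2766
So 6 = (-109)·6750 + (266)·2766.

6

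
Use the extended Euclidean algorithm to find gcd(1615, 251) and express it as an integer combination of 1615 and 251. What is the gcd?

1

Apply Euclid's algorithm to 1615 and 251:
1615 = 6·251 + 109
251 = 2·109 + 33
109 = 3·33 + 10
33 = 3·10 + 3
10 = 3·3 + 1
3 = 3·1 + 0
gcd(1615, 251) = 1.
Working backward:
1 = 10 − 3·3
1 = −3·33 + 10·10
1 = 10·109 − 33·33
1 = −33·251 + 76·109
1 = 76·1615 − 489·251
So 1 = (76)·1615 + (-489)·251.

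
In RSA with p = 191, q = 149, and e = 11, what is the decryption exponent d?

20451

φ(n) = (p−1)(q−1) = 190·148 = 28120.
Need d with 11·d ≡ 1 (mod 28120). Apply the extended Euclidean algorithm:
28120 = 2556*11 + 4
11 = 2*4 + 3
4 = 1*3 + 1
3 = 3*1 + 0
Back-substitute:
1 = 4 − 3
1 = −11 + 3·4
1 = 3·28120 − 7669·11
So 11·(-7669) ≡ 1 (mod 28120), hence d ≡ -7669 ≡ 20451 (mod 28120).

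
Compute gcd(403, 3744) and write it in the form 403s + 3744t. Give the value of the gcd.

Euclidean algorithm:
3744 = 9×403 + 117
403 = 3×117 + 52
117 = 2×52 + 13
52 = 4×13 + 0
gcd(403, 3744) = 13.
Express as a combination:
13 = 117 − 2·52
13 = −2·403 + 7·117
13 = 7·3744 − 65·403
So 13 = (7)·3744 + (-65)·403.

13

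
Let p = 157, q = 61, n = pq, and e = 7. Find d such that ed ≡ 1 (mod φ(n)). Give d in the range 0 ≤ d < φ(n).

8023

φ(n) = (p−1)(q−1) = 156·60 = 9360.
Need d with 7·d ≡ 1 (mod 9360). Apply the extended Euclidean algorithm:
9360 = 1337·7 + 1
7 = 7·1 + 0
Back-substitute:
1 = 9360 − 1337·7
So 7·(-1337) ≡ 1 (mod 9360), hence d ≡ -1337 ≡ 8023 (mod 9360).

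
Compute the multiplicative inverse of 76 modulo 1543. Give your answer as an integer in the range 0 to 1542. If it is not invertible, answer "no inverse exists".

670

gcd(1543, 76) by repeated division:
1543 = 20·76 + 23
76 = 3·23 + 7
23 = 3·7 + 2
7 = 3·2 + 1
2 = 2·1 + 0
The gcd is 1. Working backward:
1 = 7 − 3·2
1 = −3·23 + 10·7
1 = 10·76 − 33·23
1 = −33·1543 + 670·76
So 76·670 ≡ 1 (mod 1543).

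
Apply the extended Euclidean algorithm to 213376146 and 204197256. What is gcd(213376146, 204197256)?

Euclidean algorithm:
213376146 = 1*204197256 + 9178890
204197256 = 22*9178890 + 2261676
9178890 = 4*2261676 + 132186
2261676 = 17*132186 + 14514
132186 = 9*14514 + 1560
14514 = 9*1560 + 474
1560 = 3*474 + 138
474 = 3*138 + 60
138 = 2*60 + 18
60 = 3*18 + 6
18 = 3*6 + 0
gcd(213376146, 204197256) = 6.
Express as a combination:
6 = 60 − 3·18
6 = −3·138 + 7·60
6 = 7·474 − 24·138
6 = −24·1560 + 79·474
6 = 79·14514 − 735·1560
6 = −735·132186 + 6694·14514
6 = 6694·2261676 − 114533·132186
6 = −114533·9178890 + 464826·2261676
6 = 464826·204197256 − 10340705·9178890
6 = −10340705·213376146 + 10805531·204197256
So 6 = (-10340705)·213376146 + (10805531)·204197256.

6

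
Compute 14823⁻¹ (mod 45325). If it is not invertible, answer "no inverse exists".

gcd(45325, 14823) by repeated division:
45325 = 3×14823 + 856
14823 = 17×856 + 271
856 = 3×271 + 43
271 = 6×43 + 13
43 = 3×13 + 4
13 = 3×4 + 1
4 = 4×1 + 0
The gcd is 1. Working backward:
1 = 13 − 3·4
1 = −3·43 + 10·13
1 = 10·271 − 63·43
1 = −63·856 + 199·271
1 = 199·14823 − 3446·856
1 = −3446·45325 + 10537·14823
So 14823·10537 ≡ 1 (mod 45325).

10537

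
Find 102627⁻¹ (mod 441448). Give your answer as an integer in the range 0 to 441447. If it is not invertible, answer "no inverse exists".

no inverse exists

Compute gcd(102627, 441448):
441448 = 4·102627 + 30940
102627 = 3·30940 + 9807
30940 = 3·9807 + 1519
9807 = 6·1519 + 693
1519 = 2·693 + 133
693 = 5·133 + 28
133 = 4·28 + 21
28 = 1·21 + 7
21 = 3·7 + 0
The gcd is 7, not 1, hence no inverse exists.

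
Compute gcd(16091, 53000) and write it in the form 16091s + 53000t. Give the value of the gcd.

Apply Euclid's algorithm to 53000 and 16091:
53000 = 3·16091 + 4727
16091 = 3·4727 + 1910
4727 = 2·1910 + 907
1910 = 2·907 + 96
907 = 9·96 + 43
96 = 2·43 + 10
43 = 4·10 + 3
10 = 3·3 + 1
3 = 3·1 + 0
gcd(16091, 53000) = 1.
Working backward:
1 = 10 − 3·3
1 = −3·43 + 13·10
1 = 13·96 − 29·43
1 = −29·907 + 274·96
1 = 274·1910 − 577·907
1 = −577·4727 + 1428·1910
1 = 1428·16091 − 4861·4727
1 = −4861·53000 + 16011·16091
So 1 = (-4861)·53000 + (16011)·16091.

1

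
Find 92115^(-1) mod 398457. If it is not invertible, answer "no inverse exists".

Compute gcd(92115, 398457):
398457 = 4*92115 + 29997
92115 = 3*29997 + 2124
29997 = 14*2124 + 261
2124 = 8*261 + 36
261 = 7*36 + 9
36 = 4*9 + 0
The gcd is 9, not 1, hence no inverse exists.

no inverse exists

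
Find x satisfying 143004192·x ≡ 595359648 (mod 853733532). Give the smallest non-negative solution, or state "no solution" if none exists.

First find gcd(143004192, 853733532):
853733532 = 5*143004192 + 138712572
143004192 = 1*138712572 + 4291620
138712572 = 32*4291620 + 1380732
4291620 = 3*1380732 + 149424
1380732 = 9*149424 + 35916
149424 = 4*35916 + 5760
35916 = 6*5760 + 1356
5760 = 4*1356 + 336
1356 = 4*336 + 12
336 = 28*12 + 0
gcd = 12 and 12 | 595359648, so solutions exist. Divide through by 12: 11917016x ≡ 49613304 (mod 71144461).
Now find 11917016⁻¹ mod 71144461:
71144461 = 5*11917016 + 11559381
11917016 = 1*11559381 + 357635
11559381 = 32*357635 + 115061
357635 = 3*115061 + 12452
115061 = 9*12452 + 2993
12452 = 4*2993 + 480
2993 = 6*480 + 113
480 = 4*113 + 28
113 = 4*28 + 1
28 = 28*1 + 0
Back-substitute:
1 = 113 − 4·28
1 = −4·480 + 17·113
1 = 17·2993 − 106·480
1 = −106·12452 + 441·2993
1 = 441·115061 − 4075·12452
1 = −4075·357635 + 12666·115061
1 = 12666·11559381 − 409387·357635
1 = −409387·11917016 + 422053·11559381
1 = 422053·71144461 − 2519652·11917016
So 11917016·(-2519652) ≡ 1 (mod 71144461), i.e. 11917016⁻¹ ≡ 68624809.
Then x ≡ 68624809·49613304 ≡ 27495197 (mod 71144461); the smallest non-negative solution is x = 27495197.

27495197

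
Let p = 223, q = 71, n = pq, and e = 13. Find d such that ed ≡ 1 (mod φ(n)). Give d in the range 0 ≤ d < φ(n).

5977

φ(n) = (p−1)(q−1) = 222·70 = 15540.
Need d with 13·d ≡ 1 (mod 15540). Apply the extended Euclidean algorithm:
15540 = 1195×13 + 5
13 = 2×5 + 3
5 = 1×3 + 2
3 = 1×2 + 1
2 = 2×1 + 0
Back-substitute:
1 = 3 − 2
1 = −5 + 2·3
1 = 2·13 − 5·5
1 = −5·15540 + 5977·13
So 13·5977 ≡ 1 (mod 15540), hence d = 5977.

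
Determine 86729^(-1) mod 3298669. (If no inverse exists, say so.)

1553165

gcd(3298669, 86729) by repeated division:
3298669 = 38*86729 + 2967
86729 = 29*2967 + 686
2967 = 4*686 + 223
686 = 3*223 + 17
223 = 13*17 + 2
17 = 8*2 + 1
2 = 2*1 + 0
Since gcd(86729, 3298669) = 1, back-substitute to write 1 as a combination:
1 = 17 − 8·2
1 = −8·223 + 105·17
1 = 105·686 − 323·223
1 = −323·2967 + 1397·686
1 = 1397·86729 − 40836·2967
1 = −40836·3298669 + 1553165·86729
So 86729·1553165 ≡ 1 (mod 3298669).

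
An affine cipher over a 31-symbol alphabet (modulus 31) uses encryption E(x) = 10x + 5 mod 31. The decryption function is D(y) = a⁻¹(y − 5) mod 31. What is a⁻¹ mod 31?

28

Apply the Euclidean algorithm to 31 and 10:
31 = 3×10 + 1
10 = 10×1 + 0
The gcd is 1. Working backward:
1 = 31 − 3·10
Hence 10⁻¹ ≡ -3 ≡ 28 (mod 31).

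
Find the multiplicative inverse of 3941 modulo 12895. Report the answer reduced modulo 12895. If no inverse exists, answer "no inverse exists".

2081

Apply the Euclidean algorithm to 12895 and 3941:
12895 = 3×3941 + 1072
3941 = 3×1072 + 725
1072 = 1×725 + 347
725 = 2×347 + 31
347 = 11×31 + 6
31 = 5×6 + 1
6 = 6×1 + 0
The gcd is 1. Working backward:
1 = 31 − 5·6
1 = −5·347 + 56·31
1 = 56·725 − 117·347
1 = −117·1072 + 173·725
1 = 173·3941 − 636·1072
1 = −636·12895 + 2081·3941
So 3941·2081 ≡ 1 (mod 12895).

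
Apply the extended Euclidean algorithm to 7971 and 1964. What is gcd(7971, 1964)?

1

Repeated division:
7971 = 4*1964 + 115
1964 = 17*115 + 9
115 = 12*9 + 7
9 = 1*7 + 2
7 = 3*2 + 1
2 = 2*1 + 0
gcd(7971, 1964) = 1.
Back-substituting:
1 = 7 − 3·2
1 = −3·9 + 4·7
1 = 4·115 − 51·9
1 = −51·1964 + 871·115
1 = 871·7971 − 3535·1964
So 1 = (871)·7971 + (-3535)·1964.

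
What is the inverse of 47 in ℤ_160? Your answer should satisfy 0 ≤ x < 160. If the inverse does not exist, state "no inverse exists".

gcd(160, 47) by repeated division:
160 = 3*47 + 19
47 = 2*19 + 9
19 = 2*9 + 1
9 = 9*1 + 0
The gcd is 1. Working backward:
1 = 19 − 2·9
1 = −2·47 + 5·19
1 = 5·160 − 17·47
So 47·(-17) ≡ 1 (mod 160), and -17 ≡ 143 (mod 160).

143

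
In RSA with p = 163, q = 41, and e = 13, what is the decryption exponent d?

φ(n) = (p−1)(q−1) = 162·40 = 6480.
Need d with 13·d ≡ 1 (mod 6480). Apply the extended Euclidean algorithm:
6480 = 498×13 + 6
13 = 2×6 + 1
6 = 6×1 + 0
Back-substitute:
1 = 13 − 2·6
1 = −2·6480 + 997·13
So 13·997 ≡ 1 (mod 6480), hence d = 997.

997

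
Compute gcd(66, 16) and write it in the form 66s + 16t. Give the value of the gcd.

Repeated division:
66 = 4·16 + 2
16 = 8·2 + 0
gcd(66, 16) = 2.
Working backward:
2 = 66 − 4·16
So 2 = (1)·66 + (-4)·16.

2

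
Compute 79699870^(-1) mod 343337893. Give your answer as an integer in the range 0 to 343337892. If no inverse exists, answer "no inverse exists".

9769952

Apply the Euclidean algorithm to 343337893 and 79699870:
343337893 = 4·79699870 + 24538413
79699870 = 3·24538413 + 6084631
24538413 = 4·6084631 + 199889
6084631 = 30·199889 + 87961
199889 = 2·87961 + 23967
87961 = 3·23967 + 16060
23967 = 1·16060 + 7907
16060 = 2·7907 + 246
7907 = 32·246 + 35
246 = 7·35 + 1
35 = 35·1 + 0
Since gcd(79699870, 343337893) = 1, back-substitute to write 1 as a combination:
1 = 246 − 7·35
1 = −7·7907 + 225·246
1 = 225·16060 − 457·7907
1 = −457·23967 + 682·16060
1 = 682·87961 − 2503·23967
1 = −2503·199889 + 5688·87961
1 = 5688·6084631 − 173143·199889
1 = −173143·24538413 + 698260·6084631
1 = 698260·79699870 − 2267923·24538413
1 = −2267923·343337893 + 9769952·79699870
So 79699870·9769952 ≡ 1 (mod 343337893).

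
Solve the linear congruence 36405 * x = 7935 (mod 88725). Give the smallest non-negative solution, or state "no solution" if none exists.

First find gcd(36405, 88725):
88725 = 2·36405 + 15915
36405 = 2·15915 + 4575
15915 = 3·4575 + 2190
4575 = 2·2190 + 195
2190 = 11·195 + 45
195 = 4·45 + 15
45 = 3·15 + 0
gcd = 15 and 15 | 7935, so solutions exist. Divide through by 15: 2427x ≡ 529 (mod 5915).
Now find 2427⁻¹ mod 5915:
5915 = 2×2427 + 1061
2427 = 2×1061 + 305
1061 = 3×305 + 146
305 = 2×146 + 13
146 = 11×13 + 3
13 = 4×3 + 1
3 = 3×1 + 0
Back-substitute:
1 = 13 − 4·3
1 = −4·146 + 45·13
1 = 45·305 − 94·146
1 = −94·1061 + 327·305
1 = 327·2427 − 748·1061
1 = −748·5915 + 1823·2427
So 2427⁻¹ ≡ 1823 (mod 5915).
Then x ≡ 1823·529 ≡ 222 (mod 5915); the smallest non-negative solution is x = 222.

222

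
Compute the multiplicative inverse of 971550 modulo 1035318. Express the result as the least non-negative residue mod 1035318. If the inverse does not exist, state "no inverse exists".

Euclidean algorithm on 1035318, 971550:
1035318 = 1·971550 + 63768
971550 = 15·63768 + 15030
63768 = 4·15030 + 3648
15030 = 4·3648 + 438
3648 = 8·438 + 144
438 = 3·144 + 6
144 = 24·6 + 0
The gcd is 6, not 1, hence no inverse exists.

no inverse exists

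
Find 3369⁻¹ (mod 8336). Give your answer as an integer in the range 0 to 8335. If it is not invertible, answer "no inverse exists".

6505

Extended Euclidean algorithm:
8336 = 2*3369 + 1598
3369 = 2*1598 + 173
1598 = 9*173 + 41
173 = 4*41 + 9
41 = 4*9 + 5
9 = 1*5 + 4
5 = 1*4 + 1
4 = 4*1 + 0
gcd = 1, so the inverse exists. Back-substitute:
1 = 5 − 4
1 = −9 + 2·5
1 = 2·41 − 9·9
1 = −9·173 + 38·41
1 = 38·1598 − 351·173
1 = −351·3369 + 740·1598
1 = 740·8336 − 1831·3369
Hence 3369⁻¹ ≡ -1831 ≡ 6505 (mod 8336).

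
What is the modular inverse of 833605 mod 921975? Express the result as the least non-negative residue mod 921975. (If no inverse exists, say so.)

no inverse exists

Euclidean algorithm on 921975, 833605:
921975 = 1*833605 + 88370
833605 = 9*88370 + 38275
88370 = 2*38275 + 11820
38275 = 3*11820 + 2815
11820 = 4*2815 + 560
2815 = 5*560 + 15
560 = 37*15 + 5
15 = 3*5 + 0
The gcd is 5, not 1, hence no inverse exists.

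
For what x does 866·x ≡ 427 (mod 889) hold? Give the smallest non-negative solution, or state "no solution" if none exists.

First find gcd(866, 889):
889 = 1*866 + 23
866 = 37*23 + 15
23 = 1*15 + 8
15 = 1*8 + 7
8 = 1*7 + 1
7 = 7*1 + 0
gcd = 1, so a unique solution mod 889 exists.
Back-substitute for the Bézout coefficients:
1 = 8 − 7
1 = −15 + 2·8
1 = 2·23 − 3·15
1 = −3·866 + 113·23
1 = 113·889 − 116·866
So 866·(-116) ≡ 1 (mod 889), giving 866⁻¹ ≡ 773.
x ≡ 866⁻¹·427 ≡ 773·427 ≡ 252 (mod 889).

252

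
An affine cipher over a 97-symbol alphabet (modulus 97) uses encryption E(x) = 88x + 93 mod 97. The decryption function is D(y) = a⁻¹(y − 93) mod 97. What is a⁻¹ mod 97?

43

Extended Euclidean algorithm:
97 = 1×88 + 9
88 = 9×9 + 7
9 = 1×7 + 2
7 = 3×2 + 1
2 = 2×1 + 0
gcd = 1, so the inverse exists. Back-substitute:
1 = 7 − 3·2
1 = −3·9 + 4·7
1 = 4·88 − 39·9
1 = −39·97 + 43·88
So 88·43 ≡ 1 (mod 97).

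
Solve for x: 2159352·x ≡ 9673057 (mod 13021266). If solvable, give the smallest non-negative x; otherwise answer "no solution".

gcd(2159352, 13021266):
13021266 = 6·2159352 + 65154
2159352 = 33·65154 + 9270
65154 = 7·9270 + 264
9270 = 35·264 + 30
264 = 8·30 + 24
30 = 1·24 + 6
24 = 4·6 + 0
gcd = 6, but 6 ∤ 9673057, so the congruence has no solution.

no solution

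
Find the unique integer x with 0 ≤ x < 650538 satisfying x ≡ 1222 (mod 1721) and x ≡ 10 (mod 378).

Write x = 1222 + 1721·k. Then 1721·k ≡ 10 − 1222 ≡ 300 (mod 378).
Need 1721⁻¹ mod 378. Extended Euclid on (378, 209):
378 = 1*209 + 169
209 = 1*169 + 40
169 = 4*40 + 9
40 = 4*9 + 4
9 = 2*4 + 1
4 = 4*1 + 0
Back-substitute:
1 = 9 − 2·4
1 = −2·40 + 9·9
1 = 9·169 − 38·40
1 = −38·209 + 47·169
1 = 47·378 − 85·209
1721⁻¹ ≡ 293 (mod 378), so k ≡ 293·300 ≡ 204 (mod 378).
x = 1222 + 1721·204 = 352306.

352306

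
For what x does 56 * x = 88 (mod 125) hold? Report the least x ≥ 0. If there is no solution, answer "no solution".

73

First find gcd(56, 125):
125 = 2×56 + 13
56 = 4×13 + 4
13 = 3×4 + 1
4 = 4×1 + 0
gcd = 1, so a unique solution mod 125 exists.
Back-substitute for the Bézout coefficients:
1 = 13 − 3·4
1 = −3·56 + 13·13
1 = 13·125 − 29·56
So 56·(-29) ≡ 1 (mod 125), giving 56⁻¹ ≡ 96.
x ≡ 56⁻¹·88 ≡ 96·88 ≡ 73 (mod 125).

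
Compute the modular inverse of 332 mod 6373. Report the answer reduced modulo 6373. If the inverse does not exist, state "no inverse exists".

Apply the Euclidean algorithm to 6373 and 332:
6373 = 19*332 + 65
332 = 5*65 + 7
65 = 9*7 + 2
7 = 3*2 + 1
2 = 2*1 + 0
Since gcd(332, 6373) = 1, back-substitute to write 1 as a combination:
1 = 7 − 3·2
1 = −3·65 + 28·7
1 = 28·332 − 143·65
1 = −143·6373 + 2745·332
So 332·2745 ≡ 1 (mod 6373).

2745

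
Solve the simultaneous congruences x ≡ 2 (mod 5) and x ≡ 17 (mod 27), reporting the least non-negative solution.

17

Write x = 2 + 5·k. Then 5·k ≡ 17 − 2 ≡ 15 (mod 27).
Need 5⁻¹ mod 27. Extended Euclid on (27, 5):
27 = 5*5 + 2
5 = 2*2 + 1
2 = 2*1 + 0
Back-substitute:
1 = 5 − 2·2
1 = −2·27 + 11·5
5⁻¹ ≡ 11 (mod 27), so k ≡ 11·15 ≡ 3 (mod 27).
x = 2 + 5·3 = 17.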